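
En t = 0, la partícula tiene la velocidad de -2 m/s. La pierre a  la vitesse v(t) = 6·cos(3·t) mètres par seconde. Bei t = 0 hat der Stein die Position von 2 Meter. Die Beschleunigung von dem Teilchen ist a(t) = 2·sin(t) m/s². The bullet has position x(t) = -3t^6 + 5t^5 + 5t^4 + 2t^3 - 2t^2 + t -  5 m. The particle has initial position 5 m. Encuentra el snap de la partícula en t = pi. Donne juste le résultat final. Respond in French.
La réponse est 0.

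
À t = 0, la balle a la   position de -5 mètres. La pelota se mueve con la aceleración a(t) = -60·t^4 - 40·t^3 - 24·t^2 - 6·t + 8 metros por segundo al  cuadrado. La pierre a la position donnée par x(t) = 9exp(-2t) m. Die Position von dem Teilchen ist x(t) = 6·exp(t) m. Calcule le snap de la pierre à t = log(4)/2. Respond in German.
Ausgehend von der Position x(t) = 9·exp(-2·t), nehmen wir 4 Ableitungen. Die Ableitung von der Position ergibt die Geschwindigkeit: v(t) = -18·exp(-2·t). Die Ableitung von der Geschwindigkeit ergibt die Beschleunigung: a(t) = 36·exp(-2·t). Die Ableitung von der Beschleunigung ergibt den Ruck: j(t) = -72·exp(-2·t). Die Ableitung von dem Ruck ergibt den Snap: s(t) = 144·exp(-2·t). Mit s(t) = 144·exp(-2·t) und Einsetzen von t = log(4)/2, finden wir s = 36.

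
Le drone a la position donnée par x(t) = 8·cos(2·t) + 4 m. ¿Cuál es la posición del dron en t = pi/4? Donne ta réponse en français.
Nous avons la position x(t) = 8·cos(2·t) + 4. En substituant t = pi/4: x(pi/4) = 4.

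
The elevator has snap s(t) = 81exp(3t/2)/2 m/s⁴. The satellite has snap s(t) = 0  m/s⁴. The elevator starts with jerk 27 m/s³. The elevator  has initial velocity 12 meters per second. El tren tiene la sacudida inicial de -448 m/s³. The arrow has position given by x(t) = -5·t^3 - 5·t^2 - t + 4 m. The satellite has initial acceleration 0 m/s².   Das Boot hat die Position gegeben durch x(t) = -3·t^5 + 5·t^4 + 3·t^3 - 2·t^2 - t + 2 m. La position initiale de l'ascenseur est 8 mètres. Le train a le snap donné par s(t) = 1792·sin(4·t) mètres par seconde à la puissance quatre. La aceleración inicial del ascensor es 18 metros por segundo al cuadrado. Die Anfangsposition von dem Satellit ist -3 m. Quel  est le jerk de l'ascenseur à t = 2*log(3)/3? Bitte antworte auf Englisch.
To find the answer, we compute 1 antiderivative of s(t) = 81·exp(3·t/2)/2. The antiderivative of snap, with j(0) = 27, gives jerk: j(t) = 27·exp(3·t/2). Using j(t) = 27·exp(3·t/2) and substituting t = 2*log(3)/3, we find j = 81.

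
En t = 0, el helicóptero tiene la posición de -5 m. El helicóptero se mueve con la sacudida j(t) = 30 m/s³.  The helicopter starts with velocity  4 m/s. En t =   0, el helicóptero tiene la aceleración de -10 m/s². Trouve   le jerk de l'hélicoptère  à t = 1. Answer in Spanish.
Usando j(t) = 30 y sustituyendo t = 1, encontramos j = 30.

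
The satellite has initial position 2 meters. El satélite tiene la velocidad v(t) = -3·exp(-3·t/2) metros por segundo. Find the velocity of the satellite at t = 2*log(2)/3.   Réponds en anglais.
Using v(t) = -3·exp(-3·t/2) and substituting t = 2*log(2)/3, we find v = -3/2.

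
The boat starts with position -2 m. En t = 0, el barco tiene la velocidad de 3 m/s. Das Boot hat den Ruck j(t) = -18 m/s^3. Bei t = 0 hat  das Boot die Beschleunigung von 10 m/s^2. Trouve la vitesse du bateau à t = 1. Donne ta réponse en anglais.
We must find the integral of our jerk equation j(t) = -18 2 times. The antiderivative of jerk is acceleration. Using a(0) = 10, we get a(t) = 10 - 18·t. Integrating acceleration and using the initial condition v(0) = 3, we get v(t) = -9·t^2 + 10·t + 3. Using v(t) = -9·t^2 + 10·t + 3 and substituting t = 1, we find v = 4.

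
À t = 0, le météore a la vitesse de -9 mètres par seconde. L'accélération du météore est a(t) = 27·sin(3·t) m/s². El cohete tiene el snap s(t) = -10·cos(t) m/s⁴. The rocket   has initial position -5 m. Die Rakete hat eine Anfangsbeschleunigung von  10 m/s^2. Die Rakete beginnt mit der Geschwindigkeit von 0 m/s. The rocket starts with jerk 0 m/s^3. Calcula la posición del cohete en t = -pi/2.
Partiendo del snap s(t) = -10·cos(t), tomamos 4 integrales. La antiderivada del snap es la sacudida. Usando j(0) = 0, obtenemos j(t) = -10·sin(t). Tomando ∫j(t)dt y aplicando a(0) = 10, encontramos a(t) = 10·cos(t). La integral de la aceleración, con v(0) = 0, da la velocidad: v(t) = 10·sin(t). La antiderivada de la velocidad, con x(0) = -5, da la posición: x(t) = 5 - 10·cos(t). Tenemos la posición x(t) = 5 - 10·cos(t). Sustituyendo t = -pi/2: x(-pi/2) = 5.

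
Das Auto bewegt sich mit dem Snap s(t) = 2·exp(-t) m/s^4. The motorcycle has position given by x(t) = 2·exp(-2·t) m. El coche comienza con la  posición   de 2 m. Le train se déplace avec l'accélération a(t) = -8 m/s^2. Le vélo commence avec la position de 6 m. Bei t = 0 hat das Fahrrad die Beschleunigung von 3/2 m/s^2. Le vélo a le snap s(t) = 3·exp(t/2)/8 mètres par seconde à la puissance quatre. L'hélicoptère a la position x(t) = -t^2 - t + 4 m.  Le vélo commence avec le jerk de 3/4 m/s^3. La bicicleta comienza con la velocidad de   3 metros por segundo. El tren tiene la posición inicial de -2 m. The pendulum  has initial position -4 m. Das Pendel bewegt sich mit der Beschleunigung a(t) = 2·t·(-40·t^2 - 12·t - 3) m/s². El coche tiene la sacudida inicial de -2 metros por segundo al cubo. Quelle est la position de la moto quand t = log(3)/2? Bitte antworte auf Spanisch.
De la ecuación de la posición x(t) = 2·exp(-2·t), sustituimos t = log(3)/2 para obtener x = 2/3.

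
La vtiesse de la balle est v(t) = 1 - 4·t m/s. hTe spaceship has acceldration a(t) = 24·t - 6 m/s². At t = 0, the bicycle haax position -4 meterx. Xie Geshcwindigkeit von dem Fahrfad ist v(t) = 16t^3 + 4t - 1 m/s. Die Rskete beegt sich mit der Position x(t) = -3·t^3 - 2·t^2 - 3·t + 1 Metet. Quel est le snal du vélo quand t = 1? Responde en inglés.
To solve this, we need to take 3 derivatives of our velocity equation v(t) = 16·t^3 + 4·t - 1. Taking d/dt of v(t), we find a(t) = 48·t^2 + 4. The derivative of acceleration gives jerk: j(t) = 96·t. The derivative of jerk gives snap: s(t) = 96. Using s(t) = 96 and substituting t = 1, we find s = 96.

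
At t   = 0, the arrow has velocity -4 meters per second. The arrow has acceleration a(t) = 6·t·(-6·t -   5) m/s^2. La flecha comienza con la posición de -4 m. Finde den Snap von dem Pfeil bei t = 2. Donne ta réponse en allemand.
Wir müssen unsere Gleichung für die Beschleunigung a(t) = 6·t·(-6·t - 5) 2-mal ableiten. Mit d/dt von a(t) finden wir j(t) = -72·t - 30. Mit d/dt von j(t) finden wir s(t) = -72. Wir haben den Snap s(t) = -72. Durch Einsetzen von t = 2: s(2) = -72.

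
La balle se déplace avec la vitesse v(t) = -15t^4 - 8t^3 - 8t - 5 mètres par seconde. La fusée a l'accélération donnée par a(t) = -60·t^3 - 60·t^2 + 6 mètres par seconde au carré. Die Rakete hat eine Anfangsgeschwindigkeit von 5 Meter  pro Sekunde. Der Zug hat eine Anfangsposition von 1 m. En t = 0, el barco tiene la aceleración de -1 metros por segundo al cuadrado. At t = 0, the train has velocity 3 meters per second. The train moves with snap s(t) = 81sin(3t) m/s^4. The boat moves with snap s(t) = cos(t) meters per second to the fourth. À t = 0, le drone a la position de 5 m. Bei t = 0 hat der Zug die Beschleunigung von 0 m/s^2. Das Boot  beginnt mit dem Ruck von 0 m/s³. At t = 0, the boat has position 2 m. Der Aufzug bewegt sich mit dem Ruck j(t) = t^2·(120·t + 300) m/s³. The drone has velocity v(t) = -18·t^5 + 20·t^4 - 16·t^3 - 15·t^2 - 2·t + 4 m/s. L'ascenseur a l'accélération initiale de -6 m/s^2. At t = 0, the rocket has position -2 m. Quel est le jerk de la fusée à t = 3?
En partant de l'accélération a(t) = -60·t^3 - 60·t^2 + 6, nous prenons 1 dérivée. En dérivant l'accélération, nous obtenons le jerk: j(t) = -180·t^2 - 120·t. Nous avons le jerk j(t) = -180·t^2 - 120·t. En substituant t = 3: j(3) = -1980.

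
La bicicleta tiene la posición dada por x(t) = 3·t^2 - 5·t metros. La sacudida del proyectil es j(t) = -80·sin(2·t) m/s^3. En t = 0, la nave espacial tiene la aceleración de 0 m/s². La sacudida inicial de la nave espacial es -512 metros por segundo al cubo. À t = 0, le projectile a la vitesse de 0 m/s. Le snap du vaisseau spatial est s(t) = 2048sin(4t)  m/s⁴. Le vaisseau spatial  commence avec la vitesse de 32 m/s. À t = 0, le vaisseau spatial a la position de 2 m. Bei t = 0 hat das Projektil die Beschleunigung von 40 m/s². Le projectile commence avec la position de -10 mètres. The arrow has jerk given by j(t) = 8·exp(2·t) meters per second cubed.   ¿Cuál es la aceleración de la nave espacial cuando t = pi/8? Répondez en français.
Nous devons intégrer notre équation du snap s(t) = 2048·sin(4·t) 2 fois. En intégrant le snap et en utilisant la condition initiale j(0) = -512, nous obtenons j(t) = -512·cos(4·t). En intégrant le jerk et en utilisant la condition initiale a(0) = 0, nous obtenons a(t) = -128·sin(4·t). Nous avons l'accélération a(t) = -128·sin(4·t). En substituant t = pi/8: a(pi/8) = -128.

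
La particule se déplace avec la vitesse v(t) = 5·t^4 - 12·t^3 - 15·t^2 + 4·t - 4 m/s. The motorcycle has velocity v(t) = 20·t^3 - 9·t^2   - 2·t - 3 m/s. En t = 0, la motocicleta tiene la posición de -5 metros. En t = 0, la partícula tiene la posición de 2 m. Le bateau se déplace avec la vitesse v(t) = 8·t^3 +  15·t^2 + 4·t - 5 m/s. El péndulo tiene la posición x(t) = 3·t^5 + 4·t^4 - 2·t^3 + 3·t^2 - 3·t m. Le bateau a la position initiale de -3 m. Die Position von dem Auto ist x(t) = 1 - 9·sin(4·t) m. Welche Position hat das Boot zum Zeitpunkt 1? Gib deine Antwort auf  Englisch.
We must find the antiderivative of our velocity equation v(t) = 8·t^3 + 15·t^2 + 4·t - 5 1 time. Integrating velocity and using the initial condition x(0) = -3, we get x(t) = 2·t^4 + 5·t^3 + 2·t^2 - 5·t - 3. From the given position equation x(t) = 2·t^4 + 5·t^3 + 2·t^2 - 5·t - 3, we substitute t = 1 to get x = 1.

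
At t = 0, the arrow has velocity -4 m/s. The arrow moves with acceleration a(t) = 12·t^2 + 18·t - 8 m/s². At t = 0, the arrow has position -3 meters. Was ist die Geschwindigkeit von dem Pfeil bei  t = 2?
Um dies zu lösen, müssen wir 1 Integral unserer Gleichung für die Beschleunigung a(t) = 12·t^2 + 18·t - 8 finden. Das Integral von der Beschleunigung ist die Geschwindigkeit. Mit v(0) = -4 erhalten wir v(t) = 4·t^3 + 9·t^2 - 8·t - 4. Aus der Gleichung für die Geschwindigkeit v(t) = 4·t^3 + 9·t^2 - 8·t - 4, setzen wir t = 2 ein und erhalten v = 48.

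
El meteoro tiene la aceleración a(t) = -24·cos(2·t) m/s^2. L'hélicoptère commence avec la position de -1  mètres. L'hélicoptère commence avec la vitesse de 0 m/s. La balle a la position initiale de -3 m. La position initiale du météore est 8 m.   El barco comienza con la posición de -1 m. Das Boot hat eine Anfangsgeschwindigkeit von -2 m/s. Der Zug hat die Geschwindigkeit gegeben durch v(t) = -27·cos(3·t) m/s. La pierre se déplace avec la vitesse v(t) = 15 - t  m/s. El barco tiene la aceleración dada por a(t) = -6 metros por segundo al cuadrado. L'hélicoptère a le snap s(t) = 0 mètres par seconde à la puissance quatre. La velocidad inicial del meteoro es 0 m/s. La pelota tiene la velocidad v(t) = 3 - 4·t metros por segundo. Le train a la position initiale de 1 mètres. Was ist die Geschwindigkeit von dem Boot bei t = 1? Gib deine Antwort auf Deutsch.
Um dies zu lösen, müssen wir 1 Stammfunktion unserer Gleichung für die Beschleunigung a(t) = -6 finden. Das Integral von der Beschleunigung, mit v(0) = -2, ergibt die Geschwindigkeit: v(t) = -6·t - 2. Aus der Gleichung für die Geschwindigkeit v(t) = -6·t - 2, setzen wir t = 1 ein und erhalten v = -8.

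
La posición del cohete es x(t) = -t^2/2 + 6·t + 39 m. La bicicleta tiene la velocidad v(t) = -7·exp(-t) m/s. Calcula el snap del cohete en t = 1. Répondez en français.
En partant de la position x(t) = -t^2/2 + 6·t + 39, nous prenons 4 dérivées. En dérivant la position, nous obtenons la vitesse: v(t) = 6 - t. La dérivée de la vitesse donne l'accélération: a(t) = -1. En dérivant l'accélération, nous obtenons le jerk: j(t) = 0. La dérivée du jerk donne le snap: s(t) = 0. En utilisant s(t) = 0 et en substituant t = 1, nous trouvons s = 0.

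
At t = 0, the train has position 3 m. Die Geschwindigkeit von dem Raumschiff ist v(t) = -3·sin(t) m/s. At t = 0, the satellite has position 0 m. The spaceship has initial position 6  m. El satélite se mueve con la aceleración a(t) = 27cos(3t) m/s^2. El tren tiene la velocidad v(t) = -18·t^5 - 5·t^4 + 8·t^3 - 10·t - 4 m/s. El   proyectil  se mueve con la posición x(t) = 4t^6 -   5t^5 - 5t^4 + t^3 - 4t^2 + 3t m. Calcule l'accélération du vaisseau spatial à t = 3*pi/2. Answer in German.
Um dies zu lösen, müssen wir 1 Ableitung unserer Gleichung für die Geschwindigkeit v(t) = -3·sin(t) nehmen. Die Ableitung von der Geschwindigkeit ergibt die Beschleunigung: a(t) = -3·cos(t). Wir haben die Beschleunigung a(t) = -3·cos(t). Durch Einsetzen von t = 3*pi/2: a(3*pi/2) = 0.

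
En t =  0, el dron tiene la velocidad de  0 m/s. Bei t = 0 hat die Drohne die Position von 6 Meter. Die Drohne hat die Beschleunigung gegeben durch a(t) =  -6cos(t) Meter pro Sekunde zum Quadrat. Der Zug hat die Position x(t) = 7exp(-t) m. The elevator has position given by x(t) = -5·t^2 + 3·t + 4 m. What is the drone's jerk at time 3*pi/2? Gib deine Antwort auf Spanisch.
Para resolver esto, necesitamos tomar 1 derivada de nuestra ecuación de la aceleración a(t) = -6·cos(t). Tomando d/dt de a(t), encontramos j(t) = 6·sin(t). Tenemos la sacudida j(t) = 6·sin(t). Sustituyendo t = 3*pi/2: j(3*pi/2) = -6.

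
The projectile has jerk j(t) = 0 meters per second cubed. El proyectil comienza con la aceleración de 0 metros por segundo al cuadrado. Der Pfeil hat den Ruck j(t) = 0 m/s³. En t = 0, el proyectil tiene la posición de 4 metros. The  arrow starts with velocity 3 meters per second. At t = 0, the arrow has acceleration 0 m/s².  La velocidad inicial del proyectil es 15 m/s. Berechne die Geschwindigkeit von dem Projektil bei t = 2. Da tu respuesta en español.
Necesitamos integrar nuestra ecuación de la sacudida j(t) = 0 2 veces. La integral de la sacudida, con a(0) = 0, da la aceleración: a(t) = 0. Integrando la aceleración y usando la condición inicial v(0) = 15, obtenemos v(t) = 15. Usando v(t) = 15 y sustituyendo t = 2, encontramos v = 15.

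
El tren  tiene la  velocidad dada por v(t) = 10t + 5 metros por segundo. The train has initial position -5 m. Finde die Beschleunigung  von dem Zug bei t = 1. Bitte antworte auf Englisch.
To solve this, we need to take 1 derivative of our velocity equation v(t) = 10·t + 5. Differentiating velocity, we get acceleration: a(t) = 10. Using a(t) = 10 and substituting t = 1, we find a = 10.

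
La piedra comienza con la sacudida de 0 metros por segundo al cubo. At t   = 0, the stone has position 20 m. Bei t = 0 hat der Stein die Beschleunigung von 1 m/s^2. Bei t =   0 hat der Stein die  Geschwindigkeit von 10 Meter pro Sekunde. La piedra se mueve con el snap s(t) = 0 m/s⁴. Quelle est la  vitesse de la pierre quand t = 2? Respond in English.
We must find the antiderivative of our snap equation s(t) = 0 3 times. The antiderivative of snap is jerk. Using j(0) = 0, we get j(t) = 0. The antiderivative of jerk, with a(0) = 1, gives acceleration: a(t) = 1. The antiderivative of acceleration is velocity. Using v(0) = 10, we get v(t) = t + 10. From the given velocity equation v(t) = t + 10, we substitute t = 2 to get v = 12.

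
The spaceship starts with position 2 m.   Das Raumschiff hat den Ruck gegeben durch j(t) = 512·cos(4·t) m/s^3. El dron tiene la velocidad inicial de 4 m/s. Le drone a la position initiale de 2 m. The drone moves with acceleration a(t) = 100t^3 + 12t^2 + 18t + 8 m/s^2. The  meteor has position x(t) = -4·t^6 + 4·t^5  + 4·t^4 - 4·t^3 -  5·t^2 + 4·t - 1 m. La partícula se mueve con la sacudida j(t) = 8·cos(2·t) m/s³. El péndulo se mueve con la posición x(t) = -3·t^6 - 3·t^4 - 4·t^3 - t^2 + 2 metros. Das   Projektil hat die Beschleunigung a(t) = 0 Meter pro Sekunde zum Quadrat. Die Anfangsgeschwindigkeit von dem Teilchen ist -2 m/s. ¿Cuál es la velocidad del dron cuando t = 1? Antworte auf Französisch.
Pour résoudre ceci, nous devons prendre 1 primitive de notre équation de l'accélération a(t) = 100·t^3 + 12·t^2 + 18·t + 8. La primitive de l'accélération est la vitesse. En utilisant v(0) = 4, nous obtenons v(t) = 25·t^4 + 4·t^3 + 9·t^2 + 8·t + 4. De l'équation de la vitesse v(t) = 25·t^4 + 4·t^3 + 9·t^2 + 8·t + 4, nous substituons t = 1 pour obtenir v = 50.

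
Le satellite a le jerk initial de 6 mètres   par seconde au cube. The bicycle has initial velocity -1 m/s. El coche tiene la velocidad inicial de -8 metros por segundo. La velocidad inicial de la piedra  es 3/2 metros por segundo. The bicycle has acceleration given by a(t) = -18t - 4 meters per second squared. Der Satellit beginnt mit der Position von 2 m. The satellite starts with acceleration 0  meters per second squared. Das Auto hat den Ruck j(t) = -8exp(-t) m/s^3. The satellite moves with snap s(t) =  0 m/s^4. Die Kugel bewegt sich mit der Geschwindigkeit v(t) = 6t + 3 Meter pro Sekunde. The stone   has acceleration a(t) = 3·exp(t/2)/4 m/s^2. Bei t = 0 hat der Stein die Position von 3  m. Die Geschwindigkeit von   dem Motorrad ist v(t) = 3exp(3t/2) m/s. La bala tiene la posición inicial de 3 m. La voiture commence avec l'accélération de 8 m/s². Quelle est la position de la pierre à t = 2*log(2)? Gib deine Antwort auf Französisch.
Nous devons intégrer notre équation de l'accélération a(t) = 3·exp(t/2)/4 2 fois. En intégrant l'accélération et en utilisant la condition initiale v(0) = 3/2, nous obtenons v(t) = 3·exp(t/2)/2. L'intégrale de la vitesse est la position. En utilisant x(0) = 3, nous obtenons x(t) = 3·exp(t/2). De l'équation de la position x(t) = 3·exp(t/2), nous substituons t = 2*log(2) pour obtenir x = 6.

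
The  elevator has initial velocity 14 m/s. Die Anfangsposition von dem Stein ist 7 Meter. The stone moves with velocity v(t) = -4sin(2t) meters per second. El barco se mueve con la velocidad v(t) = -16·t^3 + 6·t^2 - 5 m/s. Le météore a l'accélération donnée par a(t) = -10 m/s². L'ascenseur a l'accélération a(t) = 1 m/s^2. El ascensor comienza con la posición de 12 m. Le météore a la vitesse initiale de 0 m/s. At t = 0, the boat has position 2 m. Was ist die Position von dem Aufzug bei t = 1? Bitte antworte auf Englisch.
To solve this, we need to take 2 integrals of our acceleration equation a(t) = 1. The antiderivative of acceleration is velocity. Using v(0) = 14, we get v(t) = t + 14. Finding the integral of v(t) and using x(0) = 12: x(t) = t^2/2 + 14·t + 12. We have position x(t) = t^2/2 + 14·t + 12. Substituting t = 1: x(1) = 53/2.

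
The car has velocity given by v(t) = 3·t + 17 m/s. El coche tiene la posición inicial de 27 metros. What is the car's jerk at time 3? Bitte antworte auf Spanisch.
Partiendo de la velocidad v(t) = 3·t + 17, tomamos 2 derivadas. Derivando la velocidad, obtenemos la aceleración: a(t) = 3. Derivando la aceleración, obtenemos la sacudida: j(t) = 0. Usando j(t) = 0 y sustituyendo t = 3, encontramos j = 0.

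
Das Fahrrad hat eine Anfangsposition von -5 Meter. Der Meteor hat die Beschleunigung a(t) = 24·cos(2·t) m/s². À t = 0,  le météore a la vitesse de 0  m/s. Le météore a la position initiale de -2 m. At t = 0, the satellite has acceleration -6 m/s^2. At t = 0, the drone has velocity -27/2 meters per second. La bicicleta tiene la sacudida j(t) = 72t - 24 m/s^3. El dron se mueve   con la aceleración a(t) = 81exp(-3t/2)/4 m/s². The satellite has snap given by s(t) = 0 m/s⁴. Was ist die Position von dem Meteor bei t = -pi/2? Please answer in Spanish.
Para resolver esto, necesitamos tomar 2 antiderivadas de nuestra ecuación de la aceleración a(t) = 24·cos(2·t). Integrando la aceleración y usando la condición inicial v(0) = 0, obtenemos v(t) = 12·sin(2·t). Tomando ∫v(t)dt y aplicando x(0) = -2, encontramos x(t) = 4 - 6·cos(2·t). Usando x(t) = 4 - 6·cos(2·t) y sustituyendo t = -pi/2, encontramos x = 10.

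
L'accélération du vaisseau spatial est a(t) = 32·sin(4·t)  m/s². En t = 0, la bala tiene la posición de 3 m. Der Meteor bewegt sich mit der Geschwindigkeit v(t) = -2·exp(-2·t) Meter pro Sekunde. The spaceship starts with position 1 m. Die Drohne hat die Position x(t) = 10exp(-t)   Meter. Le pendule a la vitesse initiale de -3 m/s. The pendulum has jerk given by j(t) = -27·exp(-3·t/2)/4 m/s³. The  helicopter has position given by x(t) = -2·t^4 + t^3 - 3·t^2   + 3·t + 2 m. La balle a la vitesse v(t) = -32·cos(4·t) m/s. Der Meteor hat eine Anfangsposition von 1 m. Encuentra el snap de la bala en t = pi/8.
Partiendo de la velocidad v(t) = -32·cos(4·t), tomamos 3 derivadas. Derivando la velocidad, obtenemos la aceleración: a(t) = 128·sin(4·t). Derivando la aceleración, obtenemos la sacudida: j(t) = 512·cos(4·t). Tomando d/dt de j(t), encontramos s(t) = -2048·sin(4·t). Tenemos el snap s(t) = -2048·sin(4·t). Sustituyendo t = pi/8: s(pi/8) = -2048.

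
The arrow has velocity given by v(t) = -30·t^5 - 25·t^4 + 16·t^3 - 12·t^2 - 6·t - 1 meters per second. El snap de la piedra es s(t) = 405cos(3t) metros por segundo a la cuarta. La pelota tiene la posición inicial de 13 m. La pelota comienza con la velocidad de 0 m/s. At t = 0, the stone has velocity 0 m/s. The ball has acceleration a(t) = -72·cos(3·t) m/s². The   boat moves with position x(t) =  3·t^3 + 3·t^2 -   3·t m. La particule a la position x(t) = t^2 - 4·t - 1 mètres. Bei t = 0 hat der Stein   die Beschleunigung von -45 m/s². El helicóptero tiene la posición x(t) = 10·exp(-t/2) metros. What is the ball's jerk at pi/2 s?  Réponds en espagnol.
Debemos derivar nuestra ecuación de la aceleración a(t) = -72·cos(3·t) 1 vez. La derivada de la aceleración da la sacudida: j(t) = 216·sin(3·t). Tenemos la sacudida j(t) = 216·sin(3·t). Sustituyendo t = pi/2: j(pi/2) = -216.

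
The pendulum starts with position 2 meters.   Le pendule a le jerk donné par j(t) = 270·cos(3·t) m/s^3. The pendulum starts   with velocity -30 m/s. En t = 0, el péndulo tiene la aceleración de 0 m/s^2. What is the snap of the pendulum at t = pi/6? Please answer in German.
Ausgehend von dem Ruck j(t) = 270·cos(3·t), nehmen wir 1 Ableitung. Mit d/dt von j(t) finden wir s(t) = -810·sin(3·t). Wir haben den Snap s(t) = -810·sin(3·t). Durch Einsetzen von t = pi/6: s(pi/6) = -810.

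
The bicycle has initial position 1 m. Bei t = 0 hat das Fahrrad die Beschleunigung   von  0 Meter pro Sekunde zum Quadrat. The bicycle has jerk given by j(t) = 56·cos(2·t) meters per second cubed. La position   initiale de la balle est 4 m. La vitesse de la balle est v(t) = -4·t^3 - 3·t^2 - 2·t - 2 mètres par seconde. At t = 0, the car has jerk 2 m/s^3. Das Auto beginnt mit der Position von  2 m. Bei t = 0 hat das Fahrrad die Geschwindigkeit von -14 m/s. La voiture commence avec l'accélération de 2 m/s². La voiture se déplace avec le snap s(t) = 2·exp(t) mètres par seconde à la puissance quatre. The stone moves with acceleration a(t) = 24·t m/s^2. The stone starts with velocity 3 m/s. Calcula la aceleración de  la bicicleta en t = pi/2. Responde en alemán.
Wir müssen unsere Gleichung für den Ruck j(t) = 56·cos(2·t) 1-mal integrieren. Durch Integration von dem Ruck und Verwendung der Anfangsbedingung a(0) = 0, erhalten wir a(t) = 28·sin(2·t). Wir haben die Beschleunigung a(t) = 28·sin(2·t). Durch Einsetzen von t = pi/2: a(pi/2) = 0.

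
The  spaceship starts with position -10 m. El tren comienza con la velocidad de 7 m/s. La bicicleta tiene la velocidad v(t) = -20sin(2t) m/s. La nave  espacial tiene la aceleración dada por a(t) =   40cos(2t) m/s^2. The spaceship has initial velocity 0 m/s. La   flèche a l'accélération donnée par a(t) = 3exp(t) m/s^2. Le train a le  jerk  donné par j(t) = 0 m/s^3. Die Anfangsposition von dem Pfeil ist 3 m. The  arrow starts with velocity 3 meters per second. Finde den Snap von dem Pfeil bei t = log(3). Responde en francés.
Nous devons dériver notre équation de l'accélération a(t) = 3·exp(t) 2 fois. La dérivée de l'accélération donne le jerk: j(t) = 3·exp(t). La dérivée du jerk donne le snap: s(t) = 3·exp(t). En utilisant s(t) = 3·exp(t) et en substituant t = log(3), nous trouvons s = 9.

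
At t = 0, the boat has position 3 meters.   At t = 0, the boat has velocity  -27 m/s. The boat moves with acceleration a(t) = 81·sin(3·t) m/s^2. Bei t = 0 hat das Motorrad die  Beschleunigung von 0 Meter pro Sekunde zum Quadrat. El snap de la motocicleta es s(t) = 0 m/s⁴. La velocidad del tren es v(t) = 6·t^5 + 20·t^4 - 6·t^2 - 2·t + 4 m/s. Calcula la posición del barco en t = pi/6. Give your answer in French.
En partant de l'accélération a(t) = 81·sin(3·t), nous prenons 2 primitives. La primitive de l'accélération, avec v(0) = -27, donne la vitesse: v(t) = -27·cos(3·t). En intégrant la vitesse et en utilisant la condition initiale x(0) = 3, nous obtenons x(t) = 3 - 9·sin(3·t). En utilisant x(t) = 3 - 9·sin(3·t) et en substituant t = pi/6, nous trouvons x = -6.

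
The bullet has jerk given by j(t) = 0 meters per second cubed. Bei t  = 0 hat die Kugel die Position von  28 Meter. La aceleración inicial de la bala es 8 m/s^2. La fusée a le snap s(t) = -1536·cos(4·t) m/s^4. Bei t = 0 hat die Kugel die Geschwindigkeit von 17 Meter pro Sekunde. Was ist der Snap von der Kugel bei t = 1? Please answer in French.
Pour résoudre ceci, nous devons prendre 1 dérivée de notre équation du jerk j(t) = 0. En prenant d/dt de j(t), nous trouvons s(t) = 0. En utilisant s(t) = 0 et en substituant t = 1, nous trouvons s = 0.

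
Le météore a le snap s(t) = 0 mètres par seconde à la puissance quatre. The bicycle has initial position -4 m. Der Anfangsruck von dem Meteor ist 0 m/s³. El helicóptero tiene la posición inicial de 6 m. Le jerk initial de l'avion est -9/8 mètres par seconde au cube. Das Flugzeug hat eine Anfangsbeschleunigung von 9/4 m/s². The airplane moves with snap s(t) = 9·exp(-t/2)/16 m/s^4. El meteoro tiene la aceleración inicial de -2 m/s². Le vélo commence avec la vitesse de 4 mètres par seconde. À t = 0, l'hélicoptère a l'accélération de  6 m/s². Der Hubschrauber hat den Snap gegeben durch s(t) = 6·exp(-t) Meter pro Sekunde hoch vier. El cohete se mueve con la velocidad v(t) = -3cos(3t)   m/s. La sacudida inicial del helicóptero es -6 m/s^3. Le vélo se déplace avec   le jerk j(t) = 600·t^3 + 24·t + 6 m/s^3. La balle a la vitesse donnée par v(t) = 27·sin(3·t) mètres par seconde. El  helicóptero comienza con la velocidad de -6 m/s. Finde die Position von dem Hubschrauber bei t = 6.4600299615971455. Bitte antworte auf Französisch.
Nous devons intégrer notre équation du snap s(t) = 6·exp(-t) 4 fois. La primitive du snap est le jerk. En utilisant j(0) = -6, nous obtenons j(t) = -6·exp(-t). En prenant ∫j(t)dt et en appliquant a(0) = 6, nous trouvons a(t) = 6·exp(-t). L'intégrale de l'accélération, avec v(0) = -6, donne la vitesse: v(t) = -6·exp(-t). En intégrant la vitesse et en utilisant la condition initiale x(0) = 6, nous obtenons x(t) = 6·exp(-t). Nous avons la position x(t) = 6·exp(-t). En substituant t = 6.4600299615971455: x(6.4600299615971455) = 0.00938849296390696.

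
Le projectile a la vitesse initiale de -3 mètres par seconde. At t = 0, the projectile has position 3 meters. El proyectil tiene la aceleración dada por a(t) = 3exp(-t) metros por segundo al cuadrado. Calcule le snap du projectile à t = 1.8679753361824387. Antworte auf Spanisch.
Para resolver esto, necesitamos tomar 2 derivadas de nuestra ecuación de la aceleración a(t) = 3·exp(-t). Derivando la aceleración, obtenemos la sacudida: j(t) = -3·exp(-t). Derivando la sacudida, obtenemos el snap: s(t) = 3·exp(-t). De la ecuación del snap s(t) = 3·exp(-t), sustituimos t = 1.8679753361824387 para obtener s = 0.463308079580093.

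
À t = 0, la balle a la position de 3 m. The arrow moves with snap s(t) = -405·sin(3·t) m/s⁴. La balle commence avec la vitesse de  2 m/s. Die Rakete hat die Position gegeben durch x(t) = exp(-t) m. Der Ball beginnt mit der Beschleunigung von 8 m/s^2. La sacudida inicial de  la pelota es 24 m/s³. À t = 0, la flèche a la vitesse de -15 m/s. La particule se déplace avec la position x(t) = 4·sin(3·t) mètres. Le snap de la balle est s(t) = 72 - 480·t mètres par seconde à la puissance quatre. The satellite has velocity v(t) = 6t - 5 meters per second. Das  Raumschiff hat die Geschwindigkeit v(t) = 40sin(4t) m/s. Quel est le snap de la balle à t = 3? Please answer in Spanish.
De la ecuación del snap s(t) = 72 - 480·t, sustituimos t = 3 para obtener s = -1368.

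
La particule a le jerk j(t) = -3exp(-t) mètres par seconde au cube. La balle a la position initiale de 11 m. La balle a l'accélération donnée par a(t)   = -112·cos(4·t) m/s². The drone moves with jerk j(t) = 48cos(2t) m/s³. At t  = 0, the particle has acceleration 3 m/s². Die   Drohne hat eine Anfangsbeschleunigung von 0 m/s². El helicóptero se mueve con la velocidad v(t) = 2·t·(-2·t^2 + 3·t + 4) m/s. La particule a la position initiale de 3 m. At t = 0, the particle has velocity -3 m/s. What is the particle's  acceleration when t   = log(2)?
We need to integrate our jerk equation j(t) = -3·exp(-t) 1 time. The antiderivative of jerk, with a(0) = 3, gives acceleration: a(t) = 3·exp(-t). We have acceleration a(t) = 3·exp(-t). Substituting t = log(2): a(log(2)) = 3/2.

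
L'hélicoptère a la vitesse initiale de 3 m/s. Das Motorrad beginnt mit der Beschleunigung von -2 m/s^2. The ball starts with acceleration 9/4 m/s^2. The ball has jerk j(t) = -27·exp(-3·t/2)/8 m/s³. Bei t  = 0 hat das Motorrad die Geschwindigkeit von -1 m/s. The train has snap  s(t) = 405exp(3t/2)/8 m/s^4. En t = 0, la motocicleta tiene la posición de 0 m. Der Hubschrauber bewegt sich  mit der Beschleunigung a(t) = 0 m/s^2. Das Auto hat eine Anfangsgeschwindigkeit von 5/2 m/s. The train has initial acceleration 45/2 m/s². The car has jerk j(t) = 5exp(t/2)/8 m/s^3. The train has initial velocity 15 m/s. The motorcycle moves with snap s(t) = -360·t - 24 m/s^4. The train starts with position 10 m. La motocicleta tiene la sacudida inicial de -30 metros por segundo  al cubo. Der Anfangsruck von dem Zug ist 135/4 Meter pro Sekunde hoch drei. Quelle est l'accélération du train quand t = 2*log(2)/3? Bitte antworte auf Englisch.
We need to integrate our snap equation s(t) = 405·exp(3·t/2)/8 2 times. Integrating snap and using the initial condition j(0) = 135/4, we get j(t) = 135·exp(3·t/2)/4. The antiderivative of jerk is acceleration. Using a(0) = 45/2, we get a(t) = 45·exp(3·t/2)/2. We have acceleration a(t) = 45·exp(3·t/2)/2. Substituting t = 2*log(2)/3: a(2*log(2)/3) = 45.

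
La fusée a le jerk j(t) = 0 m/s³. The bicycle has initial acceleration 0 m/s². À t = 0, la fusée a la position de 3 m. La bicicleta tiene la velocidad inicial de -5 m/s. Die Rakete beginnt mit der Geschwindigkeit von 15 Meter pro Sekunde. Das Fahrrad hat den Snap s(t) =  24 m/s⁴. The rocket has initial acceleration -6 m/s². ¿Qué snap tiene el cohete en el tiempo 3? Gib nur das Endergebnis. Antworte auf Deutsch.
s(3) = 0.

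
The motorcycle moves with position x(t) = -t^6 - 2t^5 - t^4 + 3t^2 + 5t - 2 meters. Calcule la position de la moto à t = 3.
Nous avons la position x(t) = -t^6 - 2·t^5 - t^4 + 3·t^2 + 5·t - 2. En substituant t = 3: x(3) = -1256.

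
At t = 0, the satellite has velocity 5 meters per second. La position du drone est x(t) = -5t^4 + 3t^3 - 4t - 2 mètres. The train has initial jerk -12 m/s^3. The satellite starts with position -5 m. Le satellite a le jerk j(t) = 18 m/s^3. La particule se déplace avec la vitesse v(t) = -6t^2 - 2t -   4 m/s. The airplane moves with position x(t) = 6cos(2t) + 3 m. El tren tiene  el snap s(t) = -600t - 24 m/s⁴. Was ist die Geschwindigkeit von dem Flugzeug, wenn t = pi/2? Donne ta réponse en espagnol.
Para resolver esto, necesitamos tomar 1 derivada de nuestra ecuación de la posición x(t) = 6·cos(2·t) + 3. Derivando la posición, obtenemos la velocidad: v(t) = -12·sin(2·t). De la ecuación de la velocidad v(t) = -12·sin(2·t), sustituimos t = pi/2 para obtener v = 0.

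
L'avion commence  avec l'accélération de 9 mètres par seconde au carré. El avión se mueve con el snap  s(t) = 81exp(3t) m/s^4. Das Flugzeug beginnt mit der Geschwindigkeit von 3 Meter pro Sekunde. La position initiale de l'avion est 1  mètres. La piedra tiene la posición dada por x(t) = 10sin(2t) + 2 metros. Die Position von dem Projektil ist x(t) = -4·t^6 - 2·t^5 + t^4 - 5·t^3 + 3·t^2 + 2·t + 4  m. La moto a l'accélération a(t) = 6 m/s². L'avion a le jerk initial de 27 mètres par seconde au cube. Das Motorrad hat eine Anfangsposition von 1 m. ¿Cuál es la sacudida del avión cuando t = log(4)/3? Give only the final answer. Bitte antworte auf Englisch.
At t = log(4)/3, j = 108.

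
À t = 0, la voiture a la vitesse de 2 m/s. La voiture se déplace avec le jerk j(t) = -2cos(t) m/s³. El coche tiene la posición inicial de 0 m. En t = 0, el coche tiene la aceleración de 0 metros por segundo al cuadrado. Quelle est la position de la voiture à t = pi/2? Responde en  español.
Necesitamos integrar nuestra ecuación de la sacudida j(t) = -2·cos(t) 3 veces. Integrando la sacudida y usando la condición inicial a(0) = 0, obtenemos a(t) = -2·sin(t). La integral de la aceleración es la velocidad. Usando v(0) = 2, obtenemos v(t) = 2·cos(t). La antiderivada de la velocidad es la posición. Usando x(0) = 0, obtenemos x(t) = 2·sin(t). Tenemos la posición x(t) = 2·sin(t). Sustituyendo t = pi/2: x(pi/2) = 2.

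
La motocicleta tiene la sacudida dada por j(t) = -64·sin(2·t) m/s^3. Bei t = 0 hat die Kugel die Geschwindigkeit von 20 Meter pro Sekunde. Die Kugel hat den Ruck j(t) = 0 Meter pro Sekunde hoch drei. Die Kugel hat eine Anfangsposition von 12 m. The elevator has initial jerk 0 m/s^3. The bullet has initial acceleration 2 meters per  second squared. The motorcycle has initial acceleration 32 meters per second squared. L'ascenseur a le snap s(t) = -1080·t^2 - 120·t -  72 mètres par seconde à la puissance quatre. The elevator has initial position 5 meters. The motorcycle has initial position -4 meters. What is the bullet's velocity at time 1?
We need to integrate our jerk equation j(t) = 0 2 times. The integral of jerk, with a(0) = 2, gives acceleration: a(t) = 2. Integrating acceleration and using the initial condition v(0) = 20, we get v(t) = 2·t + 20. We have velocity v(t) = 2·t + 20. Substituting t = 1: v(1) = 22.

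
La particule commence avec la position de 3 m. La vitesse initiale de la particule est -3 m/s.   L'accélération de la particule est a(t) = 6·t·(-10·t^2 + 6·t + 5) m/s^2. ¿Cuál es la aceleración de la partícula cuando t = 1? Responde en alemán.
Wir haben die Beschleunigung a(t) = 6·t·(-10·t^2 + 6·t + 5). Durch Einsetzen von t = 1: a(1) = 6.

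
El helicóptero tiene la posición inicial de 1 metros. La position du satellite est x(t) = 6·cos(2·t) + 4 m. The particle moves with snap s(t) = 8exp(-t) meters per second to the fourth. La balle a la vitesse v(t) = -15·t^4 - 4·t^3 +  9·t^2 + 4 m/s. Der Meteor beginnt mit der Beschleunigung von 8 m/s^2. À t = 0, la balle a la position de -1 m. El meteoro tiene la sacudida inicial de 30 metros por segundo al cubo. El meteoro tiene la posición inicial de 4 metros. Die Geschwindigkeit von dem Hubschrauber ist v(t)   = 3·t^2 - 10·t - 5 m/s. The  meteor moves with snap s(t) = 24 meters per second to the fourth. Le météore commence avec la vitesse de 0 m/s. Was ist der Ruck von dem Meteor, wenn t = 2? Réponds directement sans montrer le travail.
j(2) = 78.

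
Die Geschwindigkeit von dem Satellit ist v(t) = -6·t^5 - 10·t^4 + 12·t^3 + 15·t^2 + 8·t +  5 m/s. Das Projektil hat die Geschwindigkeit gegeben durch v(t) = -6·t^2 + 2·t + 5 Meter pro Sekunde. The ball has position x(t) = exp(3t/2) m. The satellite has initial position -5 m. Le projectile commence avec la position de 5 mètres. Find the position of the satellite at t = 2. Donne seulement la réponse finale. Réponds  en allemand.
Die Position bei t = 2 ist x = -19.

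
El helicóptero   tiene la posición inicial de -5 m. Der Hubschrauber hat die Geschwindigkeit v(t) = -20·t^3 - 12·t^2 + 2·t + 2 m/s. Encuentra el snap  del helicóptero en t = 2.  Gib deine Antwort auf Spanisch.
Partiendo de la velocidad v(t) = -20·t^3 - 12·t^2 + 2·t + 2, tomamos 3 derivadas. La derivada de la velocidad da la aceleración: a(t) = -60·t^2 - 24·t + 2. La derivada de la aceleración da la sacudida: j(t) = -120·t - 24. La derivada de la sacudida da el snap: s(t) = -120. Usando s(t) = -120 y sustituyendo t = 2, encontramos s = -120.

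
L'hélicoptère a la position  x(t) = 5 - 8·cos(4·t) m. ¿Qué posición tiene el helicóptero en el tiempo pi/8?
De la ecuación de la posición x(t) = 5 - 8·cos(4·t), sustituimos t = pi/8 para obtener x = 5.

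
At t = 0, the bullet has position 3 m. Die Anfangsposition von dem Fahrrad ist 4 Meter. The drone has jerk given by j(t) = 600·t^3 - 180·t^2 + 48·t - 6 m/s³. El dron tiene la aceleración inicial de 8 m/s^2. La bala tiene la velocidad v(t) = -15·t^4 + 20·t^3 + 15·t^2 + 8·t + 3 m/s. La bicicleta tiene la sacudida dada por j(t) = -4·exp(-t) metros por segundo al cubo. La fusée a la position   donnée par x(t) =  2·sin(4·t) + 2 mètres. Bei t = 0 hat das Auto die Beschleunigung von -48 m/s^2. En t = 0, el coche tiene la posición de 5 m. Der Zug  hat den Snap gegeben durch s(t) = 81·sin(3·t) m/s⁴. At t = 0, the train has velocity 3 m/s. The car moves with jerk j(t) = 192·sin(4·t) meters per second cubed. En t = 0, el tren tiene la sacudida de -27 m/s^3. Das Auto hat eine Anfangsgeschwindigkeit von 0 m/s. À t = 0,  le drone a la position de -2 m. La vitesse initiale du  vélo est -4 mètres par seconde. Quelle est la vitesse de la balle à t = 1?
En utilisant v(t) = -15·t^4 + 20·t^3 + 15·t^2 + 8·t + 3 et en substituant t = 1, nous trouvons v = 31.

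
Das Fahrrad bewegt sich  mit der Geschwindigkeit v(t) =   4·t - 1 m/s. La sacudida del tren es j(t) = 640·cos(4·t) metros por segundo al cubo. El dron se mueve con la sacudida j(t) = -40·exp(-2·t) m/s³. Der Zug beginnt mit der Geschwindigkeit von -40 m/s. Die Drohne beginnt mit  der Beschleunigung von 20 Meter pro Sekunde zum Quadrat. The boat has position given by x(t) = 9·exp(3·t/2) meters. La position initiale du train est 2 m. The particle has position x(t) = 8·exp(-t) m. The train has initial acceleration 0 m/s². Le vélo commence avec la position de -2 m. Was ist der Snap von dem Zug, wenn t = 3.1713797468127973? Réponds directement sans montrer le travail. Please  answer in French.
À t = 3.1713797468127973, s = -304.298652753999.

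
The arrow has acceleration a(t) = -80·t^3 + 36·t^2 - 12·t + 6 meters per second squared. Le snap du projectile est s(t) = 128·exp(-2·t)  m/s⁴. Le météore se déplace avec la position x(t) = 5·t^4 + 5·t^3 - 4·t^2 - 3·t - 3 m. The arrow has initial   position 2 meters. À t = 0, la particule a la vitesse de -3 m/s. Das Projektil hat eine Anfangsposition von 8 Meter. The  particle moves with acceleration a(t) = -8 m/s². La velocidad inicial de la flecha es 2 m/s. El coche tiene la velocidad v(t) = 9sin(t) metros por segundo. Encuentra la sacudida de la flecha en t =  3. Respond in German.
Um dies zu lösen, müssen wir 1 Ableitung unserer Gleichung für die Beschleunigung a(t) = -80·t^3 + 36·t^2 - 12·t + 6 nehmen. Mit d/dt von a(t) finden wir j(t) = -240·t^2 + 72·t - 12. Wir haben den Ruck j(t) = -240·t^2 + 72·t - 12. Durch Einsetzen von t = 3: j(3) = -1956.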